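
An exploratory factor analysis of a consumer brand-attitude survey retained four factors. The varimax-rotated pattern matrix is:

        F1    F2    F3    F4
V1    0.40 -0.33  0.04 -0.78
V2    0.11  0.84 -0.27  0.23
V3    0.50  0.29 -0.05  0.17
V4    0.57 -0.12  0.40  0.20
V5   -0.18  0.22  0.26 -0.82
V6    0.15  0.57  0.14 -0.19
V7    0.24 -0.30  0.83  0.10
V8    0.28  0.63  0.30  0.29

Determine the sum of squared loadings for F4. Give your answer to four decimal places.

1.5328

SS loadings for F4 = (-0.78)² + 0.23² + 0.17² + 0.20² + (-0.82)² + (-0.19)² + 0.10² + 0.29² = 0.6084 + 0.0529 + 0.0289 + 0.0400 + 0.6724 + 0.0361 + 0.0100 + 0.0841 = 1.5328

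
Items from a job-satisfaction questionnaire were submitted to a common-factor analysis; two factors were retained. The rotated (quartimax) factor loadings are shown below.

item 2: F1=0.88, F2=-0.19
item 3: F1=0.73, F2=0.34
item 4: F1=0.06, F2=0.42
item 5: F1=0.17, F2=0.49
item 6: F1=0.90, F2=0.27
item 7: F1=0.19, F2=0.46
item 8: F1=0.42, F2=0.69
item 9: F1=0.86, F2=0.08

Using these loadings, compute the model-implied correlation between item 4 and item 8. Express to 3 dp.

r̂ = Σ λ_i·λ_j across factors = (0.06)(0.42) + (0.42)(0.69)
  = +0.0252 +0.2898 = 0.3150

0.315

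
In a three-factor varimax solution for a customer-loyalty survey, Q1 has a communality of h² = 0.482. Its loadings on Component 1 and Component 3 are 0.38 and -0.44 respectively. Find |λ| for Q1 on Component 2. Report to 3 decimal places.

0.379

Under orthogonal rotation h² = Σλ², so λ_Component 2² = h² − (0.3380) = 0.482 − 0.3380 = 0.1440.
|λ| = √0.1440 = 0.3795.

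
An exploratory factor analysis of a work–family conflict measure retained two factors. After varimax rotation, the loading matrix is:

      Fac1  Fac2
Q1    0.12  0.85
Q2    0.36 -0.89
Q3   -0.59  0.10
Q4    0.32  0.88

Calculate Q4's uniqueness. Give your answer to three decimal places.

0.123

h² = 0.32² + 0.88² = 0.1024 + 0.7744 = 0.8768
Uniqueness u² = 1 − h² = 1 − 0.8768 = 0.1232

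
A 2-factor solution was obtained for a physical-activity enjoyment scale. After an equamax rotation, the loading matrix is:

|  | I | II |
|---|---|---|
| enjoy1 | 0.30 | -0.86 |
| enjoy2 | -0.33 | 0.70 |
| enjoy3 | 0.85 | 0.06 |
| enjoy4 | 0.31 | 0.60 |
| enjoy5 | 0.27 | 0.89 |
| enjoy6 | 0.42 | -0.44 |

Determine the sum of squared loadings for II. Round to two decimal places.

2.58

SS loadings for II = (-0.86)² + 0.70² + 0.06² + 0.60² + 0.89² + (-0.44)² = 0.7396 + 0.4900 + 0.0036 + 0.3600 + 0.7921 + 0.1936 = 2.5789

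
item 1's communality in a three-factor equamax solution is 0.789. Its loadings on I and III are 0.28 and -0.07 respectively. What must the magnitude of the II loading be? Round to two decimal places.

0.84

Under orthogonal rotation h² = Σλ², so λ_II² = h² − (0.0833) = 0.789 − 0.0833 = 0.7057.
|λ| = √0.7057 = 0.8401.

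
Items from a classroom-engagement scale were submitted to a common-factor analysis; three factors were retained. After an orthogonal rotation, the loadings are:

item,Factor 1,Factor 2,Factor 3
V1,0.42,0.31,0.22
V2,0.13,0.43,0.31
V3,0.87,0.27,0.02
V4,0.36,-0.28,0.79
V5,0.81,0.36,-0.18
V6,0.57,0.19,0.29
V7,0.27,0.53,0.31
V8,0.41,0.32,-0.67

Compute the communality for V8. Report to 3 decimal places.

h² = 0.41² + 0.32² + (-0.67)² = 0.1681 + 0.1024 + 0.4489 = 0.7194

0.719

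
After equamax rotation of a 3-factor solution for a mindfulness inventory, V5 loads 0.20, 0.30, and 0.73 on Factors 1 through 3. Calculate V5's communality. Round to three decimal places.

0.663

h² = 0.20² + 0.30² + 0.73² = 0.0400 + 0.0900 + 0.5329 = 0.6629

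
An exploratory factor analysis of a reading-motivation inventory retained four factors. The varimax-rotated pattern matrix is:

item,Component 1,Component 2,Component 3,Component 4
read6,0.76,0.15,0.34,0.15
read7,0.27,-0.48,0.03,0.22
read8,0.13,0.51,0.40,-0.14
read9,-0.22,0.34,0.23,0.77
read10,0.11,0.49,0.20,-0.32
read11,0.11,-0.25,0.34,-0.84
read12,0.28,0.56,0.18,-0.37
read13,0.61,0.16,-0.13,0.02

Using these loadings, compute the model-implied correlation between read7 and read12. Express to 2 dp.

r̂ = Σ λ_i·λ_j across factors = (0.27)(0.28) + (-0.48)(0.56) + (0.03)(0.18) + (0.22)(-0.37)
  = +0.0756 -0.2688 +0.0054 -0.0814 = -0.2692

-0.27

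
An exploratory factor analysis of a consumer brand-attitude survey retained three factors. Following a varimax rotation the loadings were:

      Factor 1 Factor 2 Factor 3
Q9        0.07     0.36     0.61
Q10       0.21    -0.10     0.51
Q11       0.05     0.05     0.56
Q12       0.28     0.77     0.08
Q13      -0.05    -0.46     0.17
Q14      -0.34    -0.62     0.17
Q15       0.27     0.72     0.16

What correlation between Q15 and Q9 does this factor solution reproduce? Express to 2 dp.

0.38

r̂ = Σ λ_i·λ_j across factors = (0.27)(0.07) + (0.72)(0.36) + (0.16)(0.61)
  = +0.0189 +0.2592 +0.0976 = 0.3757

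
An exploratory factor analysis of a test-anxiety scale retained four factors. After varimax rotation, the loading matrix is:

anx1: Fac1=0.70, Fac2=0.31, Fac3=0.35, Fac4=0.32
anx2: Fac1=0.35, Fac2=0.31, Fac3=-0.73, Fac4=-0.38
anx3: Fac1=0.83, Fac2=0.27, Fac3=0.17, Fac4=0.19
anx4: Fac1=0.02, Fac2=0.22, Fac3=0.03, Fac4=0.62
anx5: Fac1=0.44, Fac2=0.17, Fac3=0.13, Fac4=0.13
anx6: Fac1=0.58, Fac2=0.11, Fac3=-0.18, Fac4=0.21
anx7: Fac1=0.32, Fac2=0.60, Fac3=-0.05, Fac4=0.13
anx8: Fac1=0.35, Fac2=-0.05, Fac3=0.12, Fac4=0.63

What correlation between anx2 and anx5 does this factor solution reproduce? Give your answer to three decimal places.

r̂ = Σ λ_i·λ_j across factors = (0.35)(0.44) + (0.31)(0.17) + (-0.73)(0.13) + (-0.38)(0.13)
  = +0.1540 +0.0527 -0.0949 -0.0494 = 0.0624

0.062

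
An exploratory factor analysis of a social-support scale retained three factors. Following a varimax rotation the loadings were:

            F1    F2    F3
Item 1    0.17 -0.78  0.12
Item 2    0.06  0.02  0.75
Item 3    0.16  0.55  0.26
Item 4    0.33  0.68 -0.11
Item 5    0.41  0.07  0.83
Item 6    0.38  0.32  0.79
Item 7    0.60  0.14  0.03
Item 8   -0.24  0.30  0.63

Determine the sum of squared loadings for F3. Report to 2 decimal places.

SS loadings for F3 = 0.12² + 0.75² + 0.26² + (-0.11)² + 0.83² + 0.79² + 0.03² + 0.63² = 0.0144 + 0.5625 + 0.0676 + 0.0121 + 0.6889 + 0.6241 + 0.0009 + 0.3969 = 2.3674

2.37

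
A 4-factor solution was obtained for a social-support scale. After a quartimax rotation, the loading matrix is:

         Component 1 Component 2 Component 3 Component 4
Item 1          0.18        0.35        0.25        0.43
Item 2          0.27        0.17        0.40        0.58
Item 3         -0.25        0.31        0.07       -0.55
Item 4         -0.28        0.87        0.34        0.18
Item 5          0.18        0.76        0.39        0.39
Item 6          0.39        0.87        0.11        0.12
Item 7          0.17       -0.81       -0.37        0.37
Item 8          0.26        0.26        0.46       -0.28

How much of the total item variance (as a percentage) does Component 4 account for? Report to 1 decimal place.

15.5%

SS loadings for Component 4 = 0.43² + 0.58² + (-0.55)² + 0.18² + 0.39² + 0.12² + 0.37² + (-0.28)² = 1.2380
With 8 standardized items, total variance = 8. Proportion = 1.2380/8 = 0.1547 → 15.47%.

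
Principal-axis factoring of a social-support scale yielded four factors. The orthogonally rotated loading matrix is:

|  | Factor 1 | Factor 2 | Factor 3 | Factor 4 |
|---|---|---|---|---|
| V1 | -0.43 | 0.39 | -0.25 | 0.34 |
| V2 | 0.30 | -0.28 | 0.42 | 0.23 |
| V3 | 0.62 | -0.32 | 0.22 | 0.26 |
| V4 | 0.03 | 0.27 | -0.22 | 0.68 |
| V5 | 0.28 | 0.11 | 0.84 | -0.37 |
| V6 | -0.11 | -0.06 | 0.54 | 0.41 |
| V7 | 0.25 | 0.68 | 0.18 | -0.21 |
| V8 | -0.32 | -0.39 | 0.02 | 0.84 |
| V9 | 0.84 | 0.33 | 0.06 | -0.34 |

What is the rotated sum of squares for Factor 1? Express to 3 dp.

1.621

SS loadings for Factor 1 = (-0.43)² + 0.30² + 0.62² + 0.03² + 0.28² + (-0.11)² + 0.25² + (-0.32)² + 0.84² = 0.1849 + 0.0900 + 0.3844 + 0.0009 + 0.0784 + 0.0121 + 0.0625 + 0.1024 + 0.7056 = 1.6212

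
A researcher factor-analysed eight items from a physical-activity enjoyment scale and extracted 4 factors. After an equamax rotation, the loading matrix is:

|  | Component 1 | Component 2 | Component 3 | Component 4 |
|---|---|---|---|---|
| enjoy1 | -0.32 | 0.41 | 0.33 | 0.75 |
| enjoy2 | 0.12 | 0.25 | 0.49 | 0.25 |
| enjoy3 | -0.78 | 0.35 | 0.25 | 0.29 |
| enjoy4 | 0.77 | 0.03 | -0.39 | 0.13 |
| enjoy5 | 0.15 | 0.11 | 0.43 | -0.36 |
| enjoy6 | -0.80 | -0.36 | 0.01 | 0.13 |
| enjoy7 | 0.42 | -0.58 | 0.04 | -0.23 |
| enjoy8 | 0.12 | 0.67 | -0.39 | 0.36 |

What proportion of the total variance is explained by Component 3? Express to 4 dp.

0.1128

SS loadings for Component 3 = 0.33² + 0.49² + 0.25² + (-0.39)² + 0.43² + 0.01² + 0.04² + (-0.39)² = 0.9023
Proportion of variance = 0.9023 / 8 = 0.1128.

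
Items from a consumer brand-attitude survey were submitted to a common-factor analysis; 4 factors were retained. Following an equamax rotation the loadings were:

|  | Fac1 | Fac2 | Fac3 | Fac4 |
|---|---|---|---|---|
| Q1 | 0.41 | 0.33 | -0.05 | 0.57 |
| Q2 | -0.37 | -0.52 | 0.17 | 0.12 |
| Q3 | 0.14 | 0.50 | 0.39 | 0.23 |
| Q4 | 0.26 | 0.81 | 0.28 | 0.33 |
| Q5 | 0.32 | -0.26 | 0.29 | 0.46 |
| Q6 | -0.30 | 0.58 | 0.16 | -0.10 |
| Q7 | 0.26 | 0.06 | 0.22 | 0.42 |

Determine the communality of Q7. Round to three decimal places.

h² = 0.26² + 0.06² + 0.22² + 0.42² = 0.0676 + 0.0036 + 0.0484 + 0.1764 = 0.2960

0.296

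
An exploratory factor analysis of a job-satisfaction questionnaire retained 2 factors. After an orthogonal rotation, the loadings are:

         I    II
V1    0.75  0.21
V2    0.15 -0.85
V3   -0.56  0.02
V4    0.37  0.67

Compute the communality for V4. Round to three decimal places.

0.586

h² = 0.37² + 0.67² = 0.1369 + 0.4489 = 0.5858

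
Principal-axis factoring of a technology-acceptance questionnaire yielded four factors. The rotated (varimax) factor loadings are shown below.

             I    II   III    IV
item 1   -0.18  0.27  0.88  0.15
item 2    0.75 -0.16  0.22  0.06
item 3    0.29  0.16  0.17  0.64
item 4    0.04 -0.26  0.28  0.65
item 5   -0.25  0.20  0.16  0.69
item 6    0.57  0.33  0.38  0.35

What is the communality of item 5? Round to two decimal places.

h² = (-0.25)² + 0.20² + 0.16² + 0.69² = 0.0625 + 0.0400 + 0.0256 + 0.4761 = 0.6042

0.60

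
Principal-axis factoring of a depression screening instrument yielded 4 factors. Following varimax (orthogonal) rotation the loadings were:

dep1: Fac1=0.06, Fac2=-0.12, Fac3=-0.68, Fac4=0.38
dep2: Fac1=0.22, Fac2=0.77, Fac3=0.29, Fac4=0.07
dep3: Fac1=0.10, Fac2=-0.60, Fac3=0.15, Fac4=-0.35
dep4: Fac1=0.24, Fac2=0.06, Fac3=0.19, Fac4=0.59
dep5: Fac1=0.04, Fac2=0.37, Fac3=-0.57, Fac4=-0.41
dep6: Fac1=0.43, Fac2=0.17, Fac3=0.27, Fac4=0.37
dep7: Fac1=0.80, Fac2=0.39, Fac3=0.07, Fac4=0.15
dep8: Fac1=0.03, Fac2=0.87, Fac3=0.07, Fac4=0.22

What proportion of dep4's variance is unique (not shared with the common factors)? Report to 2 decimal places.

0.55

h² = 0.24² + 0.06² + 0.19² + 0.59² = 0.0576 + 0.0036 + 0.0361 + 0.3481 = 0.4454
Uniqueness u² = 1 − h² = 1 − 0.4454 = 0.5546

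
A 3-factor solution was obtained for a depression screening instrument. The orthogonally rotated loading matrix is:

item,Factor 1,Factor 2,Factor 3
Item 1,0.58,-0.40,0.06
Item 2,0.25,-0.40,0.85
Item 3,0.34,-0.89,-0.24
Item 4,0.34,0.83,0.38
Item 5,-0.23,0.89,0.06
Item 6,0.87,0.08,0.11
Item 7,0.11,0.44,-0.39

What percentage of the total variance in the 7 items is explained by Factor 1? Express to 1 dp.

SS loadings for Factor 1 = 0.58² + 0.25² + 0.34² + 0.34² + (-0.23)² + 0.87² + 0.11² = 1.4520
With 7 standardized items, total variance = 7. Proportion = 1.4520/7 = 0.2074 → 20.74%.

20.7%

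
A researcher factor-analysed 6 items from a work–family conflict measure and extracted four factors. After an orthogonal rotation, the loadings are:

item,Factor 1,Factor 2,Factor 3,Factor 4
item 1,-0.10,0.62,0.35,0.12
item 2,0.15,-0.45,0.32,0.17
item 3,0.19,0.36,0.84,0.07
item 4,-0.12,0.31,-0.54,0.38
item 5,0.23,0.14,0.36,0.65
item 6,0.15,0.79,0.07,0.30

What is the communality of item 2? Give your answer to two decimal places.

h² = 0.15² + (-0.45)² + 0.32² + 0.17² = 0.0225 + 0.2025 + 0.1024 + 0.0289 = 0.3563

0.36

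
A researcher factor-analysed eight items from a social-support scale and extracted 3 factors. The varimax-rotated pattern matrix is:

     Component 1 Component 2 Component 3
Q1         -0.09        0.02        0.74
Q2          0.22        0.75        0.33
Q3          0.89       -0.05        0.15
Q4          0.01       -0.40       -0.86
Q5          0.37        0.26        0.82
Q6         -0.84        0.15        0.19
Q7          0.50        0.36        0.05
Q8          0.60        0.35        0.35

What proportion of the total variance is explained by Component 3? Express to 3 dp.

0.282

SS loadings for Component 3 = 0.74² + 0.33² + 0.15² + (-0.86)² + 0.82² + 0.19² + 0.05² + 0.35² = 2.2521
Proportion of variance = 2.2521 / 8 = 0.2815.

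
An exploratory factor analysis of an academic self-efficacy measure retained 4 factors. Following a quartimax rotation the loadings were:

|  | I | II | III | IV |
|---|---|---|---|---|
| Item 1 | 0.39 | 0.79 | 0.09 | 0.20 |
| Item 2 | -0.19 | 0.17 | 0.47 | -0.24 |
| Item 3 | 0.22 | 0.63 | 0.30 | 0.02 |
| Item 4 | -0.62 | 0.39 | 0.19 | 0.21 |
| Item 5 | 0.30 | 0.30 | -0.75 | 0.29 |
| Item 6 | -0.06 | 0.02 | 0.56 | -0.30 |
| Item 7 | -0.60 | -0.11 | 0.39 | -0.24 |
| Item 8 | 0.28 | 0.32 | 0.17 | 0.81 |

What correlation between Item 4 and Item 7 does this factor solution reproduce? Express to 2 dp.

0.35

r̂ = Σ λ_i·λ_j across factors = (-0.62)(-0.60) + (0.39)(-0.11) + (0.19)(0.39) + (0.21)(-0.24)
  = +0.3720 -0.0429 +0.0741 -0.0504 = 0.3528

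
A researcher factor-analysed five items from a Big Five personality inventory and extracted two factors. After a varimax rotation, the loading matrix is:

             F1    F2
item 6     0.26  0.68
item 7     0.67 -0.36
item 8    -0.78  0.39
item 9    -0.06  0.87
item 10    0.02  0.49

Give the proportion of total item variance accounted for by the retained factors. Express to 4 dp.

0.5740

SS loadings by factor: 1.1289, 1.7411; total = 2.8700.
Total variance with 5 standardized items is 5, so the solution explains 2.8700/5 = 0.5740.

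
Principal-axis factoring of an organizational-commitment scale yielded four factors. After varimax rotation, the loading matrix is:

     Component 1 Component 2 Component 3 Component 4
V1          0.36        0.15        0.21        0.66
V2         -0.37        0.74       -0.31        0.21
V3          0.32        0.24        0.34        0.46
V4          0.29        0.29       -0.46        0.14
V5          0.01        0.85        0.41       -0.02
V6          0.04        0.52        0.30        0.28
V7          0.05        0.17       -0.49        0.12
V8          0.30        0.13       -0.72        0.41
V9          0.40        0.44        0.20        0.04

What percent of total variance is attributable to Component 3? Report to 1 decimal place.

SS loadings for Component 3 = 0.21² + (-0.31)² + 0.34² + (-0.46)² + 0.41² + 0.30² + (-0.49)² + (-0.72)² + 0.20² = 1.5240
With 9 standardized items, total variance = 9. Proportion = 1.5240/9 = 0.1693 → 16.93%.

16.9%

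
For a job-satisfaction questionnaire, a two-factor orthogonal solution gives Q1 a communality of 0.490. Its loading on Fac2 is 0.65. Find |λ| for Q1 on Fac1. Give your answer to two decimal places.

Under orthogonal rotation h² = Σλ², so λ_Fac1² = h² − (0.4225) = 0.490 − 0.4225 = 0.0675.
|λ| = √0.0675 = 0.2598.

0.26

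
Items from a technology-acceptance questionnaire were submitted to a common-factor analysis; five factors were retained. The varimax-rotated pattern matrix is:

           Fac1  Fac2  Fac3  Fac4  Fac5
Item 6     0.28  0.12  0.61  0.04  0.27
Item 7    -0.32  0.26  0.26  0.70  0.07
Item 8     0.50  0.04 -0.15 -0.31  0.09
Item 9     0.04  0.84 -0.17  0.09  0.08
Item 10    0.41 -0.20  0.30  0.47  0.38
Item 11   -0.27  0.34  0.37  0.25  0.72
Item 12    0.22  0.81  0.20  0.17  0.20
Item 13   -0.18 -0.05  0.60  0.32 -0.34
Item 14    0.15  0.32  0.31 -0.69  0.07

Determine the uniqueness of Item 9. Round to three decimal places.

h² = 0.04² + 0.84² + (-0.17)² + 0.09² + 0.08² = 0.0016 + 0.7056 + 0.0289 + 0.0081 + 0.0064 = 0.7506
Uniqueness u² = 1 − h² = 1 − 0.7506 = 0.2494

0.249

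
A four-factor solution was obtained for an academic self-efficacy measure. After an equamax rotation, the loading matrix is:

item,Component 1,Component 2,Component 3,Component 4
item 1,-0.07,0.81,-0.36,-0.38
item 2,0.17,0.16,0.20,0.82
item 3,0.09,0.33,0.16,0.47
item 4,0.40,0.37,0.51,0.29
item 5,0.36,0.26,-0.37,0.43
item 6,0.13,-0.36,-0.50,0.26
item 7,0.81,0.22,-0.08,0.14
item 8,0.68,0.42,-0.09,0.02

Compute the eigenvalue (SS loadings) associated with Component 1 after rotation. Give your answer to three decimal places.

1.467

SS loadings for Component 1 = (-0.07)² + 0.17² + 0.09² + 0.40² + 0.36² + 0.13² + 0.81² + 0.68² = 0.0049 + 0.0289 + 0.0081 + 0.1600 + 0.1296 + 0.0169 + 0.6561 + 0.4624 = 1.4669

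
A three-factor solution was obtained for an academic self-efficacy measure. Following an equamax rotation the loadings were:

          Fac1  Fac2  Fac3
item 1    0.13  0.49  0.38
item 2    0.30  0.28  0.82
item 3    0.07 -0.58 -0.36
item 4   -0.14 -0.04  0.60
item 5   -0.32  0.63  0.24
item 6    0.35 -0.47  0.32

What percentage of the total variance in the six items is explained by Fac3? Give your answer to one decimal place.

SS loadings for Fac3 = 0.38² + 0.82² + (-0.36)² + 0.60² + 0.24² + 0.32² = 1.4664
With 6 standardized items, total variance = 6. Proportion = 1.4664/6 = 0.2444 → 24.44%.

24.4%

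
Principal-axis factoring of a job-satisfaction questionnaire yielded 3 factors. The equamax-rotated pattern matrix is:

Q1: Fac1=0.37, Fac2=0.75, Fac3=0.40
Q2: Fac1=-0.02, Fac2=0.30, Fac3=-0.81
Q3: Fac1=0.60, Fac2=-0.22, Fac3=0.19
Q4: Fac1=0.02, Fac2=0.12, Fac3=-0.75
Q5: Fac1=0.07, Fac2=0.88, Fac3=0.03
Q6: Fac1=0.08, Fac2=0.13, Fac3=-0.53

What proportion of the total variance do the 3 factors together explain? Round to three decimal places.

Communalities: 0.8594, 0.7465, 0.4445, 0.5773, 0.7802, 0.3042; Σh² = 3.7121.
Total variance with 6 standardized items is 6, so the solution explains 3.7121/6 = 0.6187.

0.619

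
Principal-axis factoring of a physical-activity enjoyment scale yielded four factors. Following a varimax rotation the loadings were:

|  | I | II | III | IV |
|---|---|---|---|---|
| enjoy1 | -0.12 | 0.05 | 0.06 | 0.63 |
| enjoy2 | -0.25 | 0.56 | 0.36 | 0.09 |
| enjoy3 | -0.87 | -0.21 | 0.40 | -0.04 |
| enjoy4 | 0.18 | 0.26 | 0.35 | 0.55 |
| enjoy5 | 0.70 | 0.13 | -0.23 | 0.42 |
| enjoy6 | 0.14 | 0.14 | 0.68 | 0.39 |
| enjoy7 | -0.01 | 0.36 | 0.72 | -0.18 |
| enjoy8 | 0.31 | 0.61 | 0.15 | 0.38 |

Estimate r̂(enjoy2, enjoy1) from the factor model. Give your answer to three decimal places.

r̂ = Σ λ_i·λ_j across factors = (-0.25)(-0.12) + (0.56)(0.05) + (0.36)(0.06) + (0.09)(0.63)
  = +0.0300 +0.0280 +0.0216 +0.0567 = 0.1363

0.136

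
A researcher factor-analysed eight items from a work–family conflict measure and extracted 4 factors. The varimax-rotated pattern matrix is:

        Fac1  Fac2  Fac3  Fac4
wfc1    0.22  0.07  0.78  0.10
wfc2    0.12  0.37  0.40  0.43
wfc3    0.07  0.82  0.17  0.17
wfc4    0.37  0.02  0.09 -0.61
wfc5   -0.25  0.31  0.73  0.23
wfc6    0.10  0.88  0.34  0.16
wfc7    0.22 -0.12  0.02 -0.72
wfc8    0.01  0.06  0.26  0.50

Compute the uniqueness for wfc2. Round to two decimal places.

h² = 0.12² + 0.37² + 0.40² + 0.43² = 0.0144 + 0.1369 + 0.1600 + 0.1849 = 0.4962
Uniqueness u² = 1 − h² = 1 − 0.4962 = 0.5038

0.50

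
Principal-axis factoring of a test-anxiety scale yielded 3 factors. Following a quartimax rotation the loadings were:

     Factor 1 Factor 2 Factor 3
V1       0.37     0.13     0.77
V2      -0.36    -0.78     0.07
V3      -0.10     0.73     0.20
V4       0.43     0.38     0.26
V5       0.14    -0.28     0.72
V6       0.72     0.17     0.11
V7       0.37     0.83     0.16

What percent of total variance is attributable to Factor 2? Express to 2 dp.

29.98%

SS loadings for Factor 2 = 0.13² + (-0.78)² + 0.73² + 0.38² + (-0.28)² + 0.17² + 0.83² = 2.0988
With 7 standardized items, total variance = 7. Proportion = 2.0988/7 = 0.2998 → 29.98%.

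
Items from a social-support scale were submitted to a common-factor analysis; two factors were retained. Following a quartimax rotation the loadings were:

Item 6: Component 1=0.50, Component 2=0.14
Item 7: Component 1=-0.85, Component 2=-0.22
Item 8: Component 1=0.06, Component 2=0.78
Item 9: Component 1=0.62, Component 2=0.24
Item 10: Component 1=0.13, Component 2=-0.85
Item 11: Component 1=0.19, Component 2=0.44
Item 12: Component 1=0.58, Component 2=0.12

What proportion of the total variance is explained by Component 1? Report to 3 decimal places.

SS loadings for Component 1 = 0.50² + (-0.85)² + 0.06² + 0.62² + 0.13² + 0.19² + 0.58² = 1.7499
Proportion of variance = 1.7499 / 7 = 0.2500.

0.250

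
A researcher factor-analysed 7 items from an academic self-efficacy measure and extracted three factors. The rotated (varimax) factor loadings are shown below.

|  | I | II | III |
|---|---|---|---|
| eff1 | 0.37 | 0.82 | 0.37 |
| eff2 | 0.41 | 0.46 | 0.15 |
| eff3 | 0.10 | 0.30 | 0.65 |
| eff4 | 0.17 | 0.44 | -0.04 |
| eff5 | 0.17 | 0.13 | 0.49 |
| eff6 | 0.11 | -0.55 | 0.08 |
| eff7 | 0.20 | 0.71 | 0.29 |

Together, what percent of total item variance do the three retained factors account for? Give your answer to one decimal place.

47.6%

Communalities: 0.9462, 0.4022, 0.5225, 0.2241, 0.2859, 0.3210, 0.6282; Σh² = 3.3301.
Total variance with 7 standardized items is 7, so the solution explains 3.3301/7 = 0.4757 = 47.57%.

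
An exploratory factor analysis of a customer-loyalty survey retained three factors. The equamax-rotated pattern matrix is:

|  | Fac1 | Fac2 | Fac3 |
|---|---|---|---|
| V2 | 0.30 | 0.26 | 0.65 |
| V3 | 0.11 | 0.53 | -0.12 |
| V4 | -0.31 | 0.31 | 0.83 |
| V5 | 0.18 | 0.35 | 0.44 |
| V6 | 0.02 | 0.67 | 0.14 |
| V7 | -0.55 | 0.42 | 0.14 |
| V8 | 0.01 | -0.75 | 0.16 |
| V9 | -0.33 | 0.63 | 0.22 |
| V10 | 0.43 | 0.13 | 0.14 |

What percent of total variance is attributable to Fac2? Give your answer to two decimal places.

SS loadings for Fac2 = 0.26² + 0.53² + 0.31² + 0.35² + 0.67² + 0.42² + (-0.75)² + 0.63² + 0.13² = 2.1687
With 9 standardized items, total variance = 9. Proportion = 2.1687/9 = 0.2410 → 24.10%.

24.10%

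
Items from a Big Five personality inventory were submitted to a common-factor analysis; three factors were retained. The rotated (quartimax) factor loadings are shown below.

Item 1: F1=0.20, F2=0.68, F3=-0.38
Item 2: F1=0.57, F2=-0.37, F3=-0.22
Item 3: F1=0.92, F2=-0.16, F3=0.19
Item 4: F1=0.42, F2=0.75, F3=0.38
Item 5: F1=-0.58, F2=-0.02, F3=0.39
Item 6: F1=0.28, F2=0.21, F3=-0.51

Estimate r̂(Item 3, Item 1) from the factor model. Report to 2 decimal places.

r̂ = Σ λ_i·λ_j across factors = (0.92)(0.20) + (-0.16)(0.68) + (0.19)(-0.38)
  = +0.1840 -0.1088 -0.0722 = 0.0030

0.00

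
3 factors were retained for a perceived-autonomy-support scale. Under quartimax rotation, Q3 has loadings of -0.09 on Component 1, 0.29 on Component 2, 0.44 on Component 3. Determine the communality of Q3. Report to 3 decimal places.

0.286

h² = (-0.09)² + 0.29² + 0.44² = 0.0081 + 0.0841 + 0.1936 = 0.2858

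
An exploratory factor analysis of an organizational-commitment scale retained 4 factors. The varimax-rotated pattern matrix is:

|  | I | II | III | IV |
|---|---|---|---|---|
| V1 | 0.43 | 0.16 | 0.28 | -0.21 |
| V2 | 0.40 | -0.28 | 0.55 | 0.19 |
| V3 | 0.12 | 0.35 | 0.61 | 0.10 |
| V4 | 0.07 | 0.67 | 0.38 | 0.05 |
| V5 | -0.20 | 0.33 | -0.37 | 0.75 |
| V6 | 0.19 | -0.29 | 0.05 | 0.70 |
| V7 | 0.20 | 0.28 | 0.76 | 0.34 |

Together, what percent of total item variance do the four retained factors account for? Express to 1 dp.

Communalities: 0.3330, 0.5770, 0.5190, 0.6007, 0.8483, 0.6127, 0.8116; Σh² = 4.3023.
Total variance with 7 standardized items is 7, so the solution explains 4.3023/7 = 0.6146 = 61.46%.

61.5%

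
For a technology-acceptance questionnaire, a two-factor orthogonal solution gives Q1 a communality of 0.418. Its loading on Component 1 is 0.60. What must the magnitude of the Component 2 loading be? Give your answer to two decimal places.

Under orthogonal rotation h² = Σλ², so λ_Component 2² = h² − (0.3600) = 0.418 − 0.3600 = 0.0580.
|λ| = √0.0580 = 0.2408.

0.24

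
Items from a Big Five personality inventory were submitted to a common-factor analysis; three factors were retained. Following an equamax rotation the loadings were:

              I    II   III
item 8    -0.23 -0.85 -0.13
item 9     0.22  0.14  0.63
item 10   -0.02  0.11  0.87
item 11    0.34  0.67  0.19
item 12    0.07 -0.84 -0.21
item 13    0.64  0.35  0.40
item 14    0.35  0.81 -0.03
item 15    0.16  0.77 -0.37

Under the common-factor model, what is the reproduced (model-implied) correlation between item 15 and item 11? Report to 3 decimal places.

r̂ = Σ λ_i·λ_j across factors = (0.16)(0.34) + (0.77)(0.67) + (-0.37)(0.19)
  = +0.0544 +0.5159 -0.0703 = 0.5000

0.500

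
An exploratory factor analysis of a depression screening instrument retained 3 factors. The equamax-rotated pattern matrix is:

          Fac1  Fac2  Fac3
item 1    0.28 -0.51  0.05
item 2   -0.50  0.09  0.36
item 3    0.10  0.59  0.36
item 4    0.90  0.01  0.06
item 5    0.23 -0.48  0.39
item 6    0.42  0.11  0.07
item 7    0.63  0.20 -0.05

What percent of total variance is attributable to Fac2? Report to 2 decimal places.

SS loadings for Fac2 = (-0.51)² + 0.09² + 0.59² + 0.01² + (-0.48)² + 0.11² + 0.20² = 0.8989
With 7 standardized items, total variance = 7. Proportion = 0.8989/7 = 0.1284 → 12.84%.

12.84%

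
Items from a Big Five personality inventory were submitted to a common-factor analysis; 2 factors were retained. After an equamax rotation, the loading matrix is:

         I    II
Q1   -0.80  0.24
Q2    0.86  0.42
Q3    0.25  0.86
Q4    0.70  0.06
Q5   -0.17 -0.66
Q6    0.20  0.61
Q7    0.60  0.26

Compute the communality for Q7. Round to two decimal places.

0.43

h² = 0.60² + 0.26² = 0.3600 + 0.0676 = 0.4276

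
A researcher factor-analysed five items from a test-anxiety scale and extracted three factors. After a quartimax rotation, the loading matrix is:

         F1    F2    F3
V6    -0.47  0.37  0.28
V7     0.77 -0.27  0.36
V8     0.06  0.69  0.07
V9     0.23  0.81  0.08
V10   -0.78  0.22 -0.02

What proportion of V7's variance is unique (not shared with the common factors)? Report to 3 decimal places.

0.205

h² = 0.77² + (-0.27)² + 0.36² = 0.5929 + 0.0729 + 0.1296 = 0.7954
Uniqueness u² = 1 − h² = 1 − 0.7954 = 0.2046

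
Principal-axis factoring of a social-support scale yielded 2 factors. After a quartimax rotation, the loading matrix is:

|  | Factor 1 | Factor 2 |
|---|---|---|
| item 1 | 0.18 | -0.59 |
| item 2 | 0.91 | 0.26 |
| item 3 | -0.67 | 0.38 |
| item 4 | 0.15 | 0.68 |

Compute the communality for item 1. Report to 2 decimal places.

0.38

h² = 0.18² + (-0.59)² = 0.0324 + 0.3481 = 0.3805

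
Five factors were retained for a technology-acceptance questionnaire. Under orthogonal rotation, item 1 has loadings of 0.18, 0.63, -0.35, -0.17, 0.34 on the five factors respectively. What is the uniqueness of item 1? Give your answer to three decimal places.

0.304

h² = 0.18² + 0.63² + (-0.35)² + (-0.17)² + 0.34² = 0.0324 + 0.3969 + 0.1225 + 0.0289 + 0.1156 = 0.6963
Uniqueness u² = 1 − h² = 1 − 0.6963 = 0.3037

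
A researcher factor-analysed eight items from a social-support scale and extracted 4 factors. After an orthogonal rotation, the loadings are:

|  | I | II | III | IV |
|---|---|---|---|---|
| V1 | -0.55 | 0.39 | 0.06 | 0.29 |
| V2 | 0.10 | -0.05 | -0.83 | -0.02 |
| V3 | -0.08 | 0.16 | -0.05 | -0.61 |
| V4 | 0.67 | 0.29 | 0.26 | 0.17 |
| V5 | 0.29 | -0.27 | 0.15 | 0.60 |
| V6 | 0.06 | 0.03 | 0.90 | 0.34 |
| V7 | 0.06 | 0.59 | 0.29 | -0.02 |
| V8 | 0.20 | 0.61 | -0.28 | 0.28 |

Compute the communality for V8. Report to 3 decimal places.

0.569

h² = 0.20² + 0.61² + (-0.28)² + 0.28² = 0.0400 + 0.3721 + 0.0784 + 0.0784 = 0.5689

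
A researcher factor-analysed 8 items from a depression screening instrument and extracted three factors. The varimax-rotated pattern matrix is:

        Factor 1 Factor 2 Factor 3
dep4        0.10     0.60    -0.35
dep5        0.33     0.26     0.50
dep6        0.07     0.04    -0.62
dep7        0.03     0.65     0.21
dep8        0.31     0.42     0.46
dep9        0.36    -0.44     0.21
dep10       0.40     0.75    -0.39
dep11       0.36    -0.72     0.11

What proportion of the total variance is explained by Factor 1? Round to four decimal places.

0.0800

SS loadings for Factor 1 = 0.10² + 0.33² + 0.07² + 0.03² + 0.31² + 0.36² + 0.40² + 0.36² = 0.6400
Proportion of variance = 0.6400 / 8 = 0.0800.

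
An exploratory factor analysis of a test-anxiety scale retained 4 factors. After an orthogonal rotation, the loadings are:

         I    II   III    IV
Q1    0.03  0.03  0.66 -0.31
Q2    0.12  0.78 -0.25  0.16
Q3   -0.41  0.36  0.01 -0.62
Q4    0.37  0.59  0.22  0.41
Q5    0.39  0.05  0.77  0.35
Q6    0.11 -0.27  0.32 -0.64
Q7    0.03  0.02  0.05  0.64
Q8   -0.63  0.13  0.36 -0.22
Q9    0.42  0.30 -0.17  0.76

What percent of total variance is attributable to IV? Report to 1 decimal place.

SS loadings for IV = (-0.31)² + 0.16² + (-0.62)² + 0.41² + 0.35² + (-0.64)² + 0.64² + (-0.22)² + 0.76² = 2.2419
With 9 standardized items, total variance = 9. Proportion = 2.2419/9 = 0.2491 → 24.91%.

24.9%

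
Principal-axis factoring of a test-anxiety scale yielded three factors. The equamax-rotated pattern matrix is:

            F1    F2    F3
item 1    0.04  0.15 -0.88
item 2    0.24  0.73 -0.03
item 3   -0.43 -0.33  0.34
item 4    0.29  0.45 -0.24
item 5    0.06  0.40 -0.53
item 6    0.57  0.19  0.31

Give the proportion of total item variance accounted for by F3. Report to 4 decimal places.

SS loadings for F3 = (-0.88)² + (-0.03)² + 0.34² + (-0.24)² + (-0.53)² + 0.31² = 1.3255
Proportion of variance = 1.3255 / 6 = 0.2209.

0.2209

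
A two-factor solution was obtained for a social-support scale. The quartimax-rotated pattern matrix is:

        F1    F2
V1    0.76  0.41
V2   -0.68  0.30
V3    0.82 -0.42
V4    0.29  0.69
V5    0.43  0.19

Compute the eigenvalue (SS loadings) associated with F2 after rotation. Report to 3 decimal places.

0.947

SS loadings for F2 = 0.41² + 0.30² + (-0.42)² + 0.69² + 0.19² = 0.1681 + 0.0900 + 0.1764 + 0.4761 + 0.0361 = 0.9467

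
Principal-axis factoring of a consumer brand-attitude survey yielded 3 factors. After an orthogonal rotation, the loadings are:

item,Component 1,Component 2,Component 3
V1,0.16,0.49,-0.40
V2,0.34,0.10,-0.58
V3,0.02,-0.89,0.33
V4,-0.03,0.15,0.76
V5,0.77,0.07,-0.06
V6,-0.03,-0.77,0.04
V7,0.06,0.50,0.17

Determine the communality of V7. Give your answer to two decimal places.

h² = 0.06² + 0.50² + 0.17² = 0.0036 + 0.2500 + 0.0289 = 0.2825

0.28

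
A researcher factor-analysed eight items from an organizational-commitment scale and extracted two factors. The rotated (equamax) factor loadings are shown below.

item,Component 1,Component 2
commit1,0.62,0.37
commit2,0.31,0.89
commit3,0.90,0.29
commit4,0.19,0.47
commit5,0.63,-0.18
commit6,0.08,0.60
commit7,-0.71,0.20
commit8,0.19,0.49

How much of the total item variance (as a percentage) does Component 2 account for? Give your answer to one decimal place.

SS loadings for Component 2 = 0.37² + 0.89² + 0.29² + 0.47² + (-0.18)² + 0.60² + 0.20² + 0.49² = 1.9065
With 8 standardized items, total variance = 8. Proportion = 1.9065/8 = 0.2383 → 23.83%.

23.8%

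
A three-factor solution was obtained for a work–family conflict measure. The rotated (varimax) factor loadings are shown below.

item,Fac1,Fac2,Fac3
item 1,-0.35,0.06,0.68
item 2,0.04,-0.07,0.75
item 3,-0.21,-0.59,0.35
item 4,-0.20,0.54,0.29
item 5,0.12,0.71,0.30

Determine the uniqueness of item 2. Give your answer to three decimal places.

h² = 0.04² + (-0.07)² + 0.75² = 0.0016 + 0.0049 + 0.5625 = 0.5690
Uniqueness u² = 1 − h² = 1 − 0.5690 = 0.4310

0.431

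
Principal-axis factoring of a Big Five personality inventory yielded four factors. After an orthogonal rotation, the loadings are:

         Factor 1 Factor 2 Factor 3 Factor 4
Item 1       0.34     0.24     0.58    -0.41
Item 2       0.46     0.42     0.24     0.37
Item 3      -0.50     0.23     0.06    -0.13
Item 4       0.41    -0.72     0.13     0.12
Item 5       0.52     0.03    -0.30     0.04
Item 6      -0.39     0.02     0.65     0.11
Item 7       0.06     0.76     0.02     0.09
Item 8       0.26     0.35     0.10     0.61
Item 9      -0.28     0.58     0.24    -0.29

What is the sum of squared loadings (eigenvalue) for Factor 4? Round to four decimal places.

SS loadings for Factor 4 = (-0.41)² + 0.37² + (-0.13)² + 0.12² + 0.04² + 0.11² + 0.09² + 0.61² + (-0.29)² = 0.1681 + 0.1369 + 0.0169 + 0.0144 + 0.0016 + 0.0121 + 0.0081 + 0.3721 + 0.0841 = 0.8143

0.8143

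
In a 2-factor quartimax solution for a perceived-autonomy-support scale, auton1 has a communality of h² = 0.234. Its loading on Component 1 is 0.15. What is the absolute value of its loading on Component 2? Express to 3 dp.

0.460

Under orthogonal rotation h² = Σλ², so λ_Component 2² = h² − (0.0225) = 0.234 − 0.0225 = 0.2115.
|λ| = √0.2115 = 0.4599.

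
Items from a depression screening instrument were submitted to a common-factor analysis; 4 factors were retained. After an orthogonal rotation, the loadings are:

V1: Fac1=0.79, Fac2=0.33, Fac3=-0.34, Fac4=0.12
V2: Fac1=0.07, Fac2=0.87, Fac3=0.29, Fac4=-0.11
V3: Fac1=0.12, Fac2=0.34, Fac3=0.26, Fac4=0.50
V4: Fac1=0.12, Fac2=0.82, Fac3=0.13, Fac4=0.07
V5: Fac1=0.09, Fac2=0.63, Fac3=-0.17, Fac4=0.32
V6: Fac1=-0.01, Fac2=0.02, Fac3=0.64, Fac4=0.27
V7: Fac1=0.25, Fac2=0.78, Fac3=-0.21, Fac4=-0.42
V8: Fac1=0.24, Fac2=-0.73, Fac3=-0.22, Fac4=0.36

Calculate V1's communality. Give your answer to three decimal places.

h² = 0.79² + 0.33² + (-0.34)² + 0.12² = 0.6241 + 0.1089 + 0.1156 + 0.0144 = 0.8630

0.863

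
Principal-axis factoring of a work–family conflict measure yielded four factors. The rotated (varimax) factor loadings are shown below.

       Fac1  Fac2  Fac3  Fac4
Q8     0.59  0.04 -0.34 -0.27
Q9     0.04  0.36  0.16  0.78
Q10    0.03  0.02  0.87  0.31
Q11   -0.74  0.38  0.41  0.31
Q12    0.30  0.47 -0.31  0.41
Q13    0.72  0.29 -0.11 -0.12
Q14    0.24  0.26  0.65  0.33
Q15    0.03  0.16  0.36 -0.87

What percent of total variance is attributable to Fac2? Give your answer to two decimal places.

SS loadings for Fac2 = 0.04² + 0.36² + 0.02² + 0.38² + 0.47² + 0.29² + 0.26² + 0.16² = 0.6742
With 8 standardized items, total variance = 8. Proportion = 0.6742/8 = 0.0843 → 8.43%.

8.43%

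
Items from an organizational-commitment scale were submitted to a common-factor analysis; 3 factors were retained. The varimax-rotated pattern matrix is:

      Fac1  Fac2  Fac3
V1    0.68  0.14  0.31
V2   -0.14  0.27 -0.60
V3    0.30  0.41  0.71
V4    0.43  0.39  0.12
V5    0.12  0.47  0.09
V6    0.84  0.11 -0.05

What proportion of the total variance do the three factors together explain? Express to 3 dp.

SS loadings by factor: 1.4769, 0.6457, 0.9852; total = 3.1078.
Total variance with 6 standardized items is 6, so the solution explains 3.1078/6 = 0.5180.

0.518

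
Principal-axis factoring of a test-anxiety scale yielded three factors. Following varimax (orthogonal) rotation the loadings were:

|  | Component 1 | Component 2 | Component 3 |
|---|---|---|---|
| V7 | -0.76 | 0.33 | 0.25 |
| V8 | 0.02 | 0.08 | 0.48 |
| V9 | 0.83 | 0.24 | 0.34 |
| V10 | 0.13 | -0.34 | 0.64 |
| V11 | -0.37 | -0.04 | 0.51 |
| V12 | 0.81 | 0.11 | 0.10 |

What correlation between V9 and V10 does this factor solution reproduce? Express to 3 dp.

r̂ = Σ λ_i·λ_j across factors = (0.83)(0.13) + (0.24)(-0.34) + (0.34)(0.64)
  = +0.1079 -0.0816 +0.2176 = 0.2439

0.244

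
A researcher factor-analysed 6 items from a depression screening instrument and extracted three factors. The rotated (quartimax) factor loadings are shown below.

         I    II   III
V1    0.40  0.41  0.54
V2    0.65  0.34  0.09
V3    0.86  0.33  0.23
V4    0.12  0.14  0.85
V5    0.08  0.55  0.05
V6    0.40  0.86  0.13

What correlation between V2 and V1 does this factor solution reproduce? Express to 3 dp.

0.448

r̂ = Σ λ_i·λ_j across factors = (0.65)(0.40) + (0.34)(0.41) + (0.09)(0.54)
  = +0.2600 +0.1394 +0.0486 = 0.4480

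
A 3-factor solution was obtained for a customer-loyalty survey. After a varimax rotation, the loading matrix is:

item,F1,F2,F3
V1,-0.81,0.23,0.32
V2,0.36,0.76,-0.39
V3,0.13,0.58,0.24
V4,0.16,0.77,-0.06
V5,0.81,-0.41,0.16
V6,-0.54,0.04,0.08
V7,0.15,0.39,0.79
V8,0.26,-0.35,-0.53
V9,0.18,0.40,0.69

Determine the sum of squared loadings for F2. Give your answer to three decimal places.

SS loadings for F2 = 0.23² + 0.76² + 0.58² + 0.77² + (-0.41)² + 0.04² + 0.39² + (-0.35)² + 0.40² = 0.0529 + 0.5776 + 0.3364 + 0.5929 + 0.1681 + 0.0016 + 0.1521 + 0.1225 + 0.1600 = 2.1641

2.164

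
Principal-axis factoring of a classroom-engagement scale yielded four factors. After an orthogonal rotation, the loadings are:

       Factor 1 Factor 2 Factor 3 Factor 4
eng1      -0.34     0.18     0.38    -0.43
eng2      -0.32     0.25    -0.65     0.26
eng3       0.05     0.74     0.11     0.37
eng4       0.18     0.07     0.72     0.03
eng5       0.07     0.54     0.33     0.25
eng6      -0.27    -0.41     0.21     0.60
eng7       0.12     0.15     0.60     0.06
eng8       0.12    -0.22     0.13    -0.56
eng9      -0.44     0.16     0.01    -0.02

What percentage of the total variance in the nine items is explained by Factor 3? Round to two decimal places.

SS loadings for Factor 3 = 0.38² + (-0.65)² + 0.11² + 0.72² + 0.33² + 0.21² + 0.60² + 0.13² + 0.01² = 1.6274
With 9 standardized items, total variance = 9. Proportion = 1.6274/9 = 0.1808 → 18.08%.

18.08%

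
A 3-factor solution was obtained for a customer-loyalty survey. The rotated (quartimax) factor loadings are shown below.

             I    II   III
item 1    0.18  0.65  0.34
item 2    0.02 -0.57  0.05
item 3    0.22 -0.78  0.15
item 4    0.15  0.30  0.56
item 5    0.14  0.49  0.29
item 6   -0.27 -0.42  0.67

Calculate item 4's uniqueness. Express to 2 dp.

h² = 0.15² + 0.30² + 0.56² = 0.0225 + 0.0900 + 0.3136 = 0.4261
Uniqueness u² = 1 − h² = 1 − 0.4261 = 0.5739

0.57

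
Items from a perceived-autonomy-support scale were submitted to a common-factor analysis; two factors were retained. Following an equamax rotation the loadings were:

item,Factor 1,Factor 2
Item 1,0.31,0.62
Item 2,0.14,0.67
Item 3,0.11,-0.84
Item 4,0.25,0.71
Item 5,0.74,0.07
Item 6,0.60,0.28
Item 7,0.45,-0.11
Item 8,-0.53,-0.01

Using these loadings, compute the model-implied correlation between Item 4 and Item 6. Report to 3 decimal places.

0.349

r̂ = Σ λ_i·λ_j across factors = (0.25)(0.60) + (0.71)(0.28)
  = +0.1500 +0.1988 = 0.3488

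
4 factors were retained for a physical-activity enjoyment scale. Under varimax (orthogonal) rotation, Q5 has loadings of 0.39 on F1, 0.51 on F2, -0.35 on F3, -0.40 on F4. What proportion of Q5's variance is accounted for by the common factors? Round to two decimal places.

0.69

h² = 0.39² + 0.51² + (-0.35)² + (-0.40)² = 0.1521 + 0.2601 + 0.1225 + 0.1600 = 0.6947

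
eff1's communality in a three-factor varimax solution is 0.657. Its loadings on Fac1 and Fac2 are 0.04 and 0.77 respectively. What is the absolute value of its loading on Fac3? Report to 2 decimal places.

0.25

Under orthogonal rotation h² = Σλ², so λ_Fac3² = h² − (0.5945) = 0.657 − 0.5945 = 0.0625.
|λ| = √0.0625 = 0.2500.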